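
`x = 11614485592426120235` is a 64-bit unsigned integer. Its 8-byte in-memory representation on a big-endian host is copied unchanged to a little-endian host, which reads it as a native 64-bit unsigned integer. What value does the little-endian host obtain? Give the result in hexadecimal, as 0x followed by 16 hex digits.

0x2B8473311CF12EA1

11614485592426120235 in 64-bit hexadecimal is 0xA12EF11C3173842B.
Stored big-endian, the bytes at ascending addresses are A1 2E F1 1C 31 73 84 2B.
Read back as little-endian, the first byte is least significant, giving 0x2B8473311CF12EA1.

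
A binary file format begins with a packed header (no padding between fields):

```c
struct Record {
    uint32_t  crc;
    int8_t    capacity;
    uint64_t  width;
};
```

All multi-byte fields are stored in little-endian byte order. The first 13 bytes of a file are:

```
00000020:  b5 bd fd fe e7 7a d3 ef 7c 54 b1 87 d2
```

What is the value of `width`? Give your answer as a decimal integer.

`width` follows `crc` (4 B), `capacity` (1 B), so it starts at offset 4 + 1 = 5 and occupies 8 bytes.
Bytes at offsets 5..12: 7A D3 EF 7C 54 B1 87 D2.
In little-endian order the low byte comes first in memory.
Reassemble most-significant byte first: D2 87 B1 54 7C EF D3 7A → 0xD287B1547CEFD37A.
0xD287B1547CEFD37A = 15170288846252266362.

15170288846252266362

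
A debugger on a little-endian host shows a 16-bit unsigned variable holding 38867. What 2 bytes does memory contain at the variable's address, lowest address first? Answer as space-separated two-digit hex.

38867 in hexadecimal, padded to 16 bits, is 0x97D3.
Split into bytes (most-significant first): 97 D3.
In little-endian order the low byte comes first in memory.
So at ascending addresses the bytes are D3 97.

D3 97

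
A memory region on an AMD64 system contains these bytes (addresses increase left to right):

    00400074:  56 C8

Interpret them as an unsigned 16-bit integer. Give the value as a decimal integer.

Little-endian: lowest address holds the least-significant byte.
Reassemble most-significant byte first: C8 56 → 0xC856.
0xC856 = 51286.

51286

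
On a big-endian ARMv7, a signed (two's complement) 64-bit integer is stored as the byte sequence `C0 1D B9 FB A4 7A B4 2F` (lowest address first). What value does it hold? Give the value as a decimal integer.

Big-endian: lowest address holds the most-significant byte.
The bytes are already most-significant first: 0xC01DB9FBA47AB42F.
Top bit is set, so as a signed 64-bit value this is 0xC01DB9FBA47AB42F − 2^64 = -4603318753655344081.

-4603318753655344081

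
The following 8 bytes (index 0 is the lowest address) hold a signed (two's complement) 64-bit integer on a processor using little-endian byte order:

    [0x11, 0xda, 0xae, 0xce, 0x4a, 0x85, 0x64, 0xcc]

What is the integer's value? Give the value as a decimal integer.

-3718700835959547375

Little-endian stores the least-significant byte at the lowest address.
Reassemble most-significant byte first: CC 64 85 4A CE AE DA 11 → 0xCC64854ACEAEDA11.
Top bit is set, so as a signed 64-bit value this is 0xCC64854ACEAEDA11 − 2^64 = -3718700835959547375.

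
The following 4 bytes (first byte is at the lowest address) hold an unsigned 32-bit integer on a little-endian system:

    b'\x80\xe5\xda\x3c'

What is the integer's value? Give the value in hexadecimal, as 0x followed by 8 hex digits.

Little-endian: lowest address holds the least-significant byte.
Reassemble most-significant byte first: 3C DA E5 80 → 0x3CDAE580.

0x3CDAE580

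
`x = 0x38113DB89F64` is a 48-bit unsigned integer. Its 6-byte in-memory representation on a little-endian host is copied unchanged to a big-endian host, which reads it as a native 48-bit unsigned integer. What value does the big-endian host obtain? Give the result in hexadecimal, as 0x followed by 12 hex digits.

0x649FB83D1138

Stored little-endian, the bytes at ascending addresses are 64 9F B8 3D 11 38.
Read back as big-endian, the last byte is least significant, giving 0x649FB83D1138.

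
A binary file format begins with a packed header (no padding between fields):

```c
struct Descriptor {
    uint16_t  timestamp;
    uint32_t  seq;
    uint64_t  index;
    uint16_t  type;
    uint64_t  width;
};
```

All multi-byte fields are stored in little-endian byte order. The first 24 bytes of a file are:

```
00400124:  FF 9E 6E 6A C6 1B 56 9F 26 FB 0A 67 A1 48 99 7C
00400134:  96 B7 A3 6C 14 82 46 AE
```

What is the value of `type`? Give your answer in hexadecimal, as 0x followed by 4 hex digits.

`type` follows `timestamp` (2 B), `seq` (4 B), `index` (8 B), so it starts at offset 2 + 4 + 8 = 14 and occupies 2 bytes.
Bytes at offsets 14..15: 99 7C.
Little-endian stores the least-significant byte at the lowest address.
Reassemble most-significant byte first: 7C 99 → 0x7C99.

0x7C99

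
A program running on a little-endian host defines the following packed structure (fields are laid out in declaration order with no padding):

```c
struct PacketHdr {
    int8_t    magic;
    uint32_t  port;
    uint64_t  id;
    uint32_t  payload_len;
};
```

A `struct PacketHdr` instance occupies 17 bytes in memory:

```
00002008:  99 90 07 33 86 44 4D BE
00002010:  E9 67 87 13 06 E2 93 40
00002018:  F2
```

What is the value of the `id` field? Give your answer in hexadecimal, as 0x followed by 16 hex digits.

`id` follows `magic` (1 B), `port` (4 B), so it starts at offset 1 + 4 = 5 and occupies 8 bytes.
Bytes at offsets 5..12: 44 4D BE E9 67 87 13 06.
Little-endian stores the least-significant byte at the lowest address.
Reassemble most-significant byte first: 06 13 87 67 E9 BE 4D 44 → 0x06138767E9BE4D44.

0x06138767E9BE4D44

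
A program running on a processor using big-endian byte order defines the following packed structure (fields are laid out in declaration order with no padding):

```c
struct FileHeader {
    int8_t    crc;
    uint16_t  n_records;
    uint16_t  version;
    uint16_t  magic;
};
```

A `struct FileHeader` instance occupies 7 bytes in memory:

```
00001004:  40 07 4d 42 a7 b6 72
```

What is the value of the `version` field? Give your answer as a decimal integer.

`version` follows `crc` (1 B), `n_records` (2 B), so it starts at offset 1 + 2 = 3 and occupies 2 bytes.
Bytes at offsets 3..4: 42 A7.
Big-endian stores the most-significant byte at the lowest address.
The bytes are already most-significant first: 0x42A7.
0x42A7 = 17063.

17063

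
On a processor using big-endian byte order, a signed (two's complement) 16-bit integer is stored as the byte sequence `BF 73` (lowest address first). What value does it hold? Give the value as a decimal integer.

-16525

Big-endian: lowest address holds the most-significant byte.
The bytes are already most-significant first: 0xBF73.
Top bit is set, so as a signed 16-bit value this is 0xBF73 − 2^16 = -16525.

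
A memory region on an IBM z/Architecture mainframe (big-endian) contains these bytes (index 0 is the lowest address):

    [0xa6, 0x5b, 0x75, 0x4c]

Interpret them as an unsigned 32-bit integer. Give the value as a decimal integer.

In big-endian order the high byte comes first in memory.
The bytes are already most-significant first: 0xA65B754C.
0xA65B754C = 2791011660.

2791011660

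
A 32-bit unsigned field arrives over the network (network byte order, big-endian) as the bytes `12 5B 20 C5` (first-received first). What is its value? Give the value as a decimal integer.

307962053

Big-endian: lowest address holds the most-significant byte.
The bytes are already most-significant first: 0x125B20C5.
0x125B20C5 = 307962053.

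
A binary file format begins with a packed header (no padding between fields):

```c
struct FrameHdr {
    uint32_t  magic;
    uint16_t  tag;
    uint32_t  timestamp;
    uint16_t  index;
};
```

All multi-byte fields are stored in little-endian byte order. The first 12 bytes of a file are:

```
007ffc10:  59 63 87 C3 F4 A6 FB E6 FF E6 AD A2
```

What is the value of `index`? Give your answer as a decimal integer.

`index` follows `magic` (4 B), `tag` (2 B), `timestamp` (4 B), so it starts at offset 4 + 2 + 4 = 10 and occupies 2 bytes.
Bytes at offsets 10..11: AD A2.
In little-endian order the low byte comes first in memory.
Reassemble most-significant byte first: A2 AD → 0xA2AD.
0xA2AD = 41645.

41645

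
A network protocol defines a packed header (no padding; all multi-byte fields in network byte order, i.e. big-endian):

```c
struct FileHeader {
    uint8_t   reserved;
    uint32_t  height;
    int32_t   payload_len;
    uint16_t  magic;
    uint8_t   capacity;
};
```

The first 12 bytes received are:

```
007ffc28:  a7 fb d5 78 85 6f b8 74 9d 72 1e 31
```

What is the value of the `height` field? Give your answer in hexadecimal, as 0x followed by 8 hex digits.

0xFBD57885

`height` follows `reserved` (1 byte), so it starts at byte offset 1 and occupies 4 bytes.
Bytes at offsets 1..4: FB D5 78 85.
In big-endian order the high byte comes first in memory.
The bytes are already most-significant first: 0xFBD57885.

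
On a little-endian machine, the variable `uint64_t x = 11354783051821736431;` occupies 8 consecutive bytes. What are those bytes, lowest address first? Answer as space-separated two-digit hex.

11354783051821736431 in hexadecimal, padded to 64 bits, is 0x9D944B068175E1EF.
Split into bytes (most-significant first): 9D 94 4B 06 81 75 E1 EF.
In little-endian order the low byte comes first in memory.
So at ascending addresses the bytes are EF E1 75 81 06 4B 94 9D.

EF E1 75 81 06 4B 94 9D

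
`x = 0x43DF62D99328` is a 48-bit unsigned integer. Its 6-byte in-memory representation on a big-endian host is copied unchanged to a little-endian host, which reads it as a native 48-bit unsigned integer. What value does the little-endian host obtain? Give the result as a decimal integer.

Stored big-endian, the bytes at ascending addresses are 43 DF 62 D9 93 28.
Read back as little-endian, the first byte is least significant, giving 0x2893D962DF43.
0x2893D962DF43 = 44615472439107.

44615472439107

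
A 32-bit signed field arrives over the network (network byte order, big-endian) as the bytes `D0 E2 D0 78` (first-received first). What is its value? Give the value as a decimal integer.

-790441864

Big-endian stores the most-significant byte at the lowest address.
The bytes are already most-significant first: 0xD0E2D078.
Top bit is set, so as a signed 32-bit value this is 0xD0E2D078 − 2^32 = -790441864.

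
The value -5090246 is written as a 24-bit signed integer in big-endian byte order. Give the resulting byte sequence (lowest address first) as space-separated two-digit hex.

B2 54 3A

Two's complement of -5090246 in 24 bits: 5090246 = 0x4DABC6; invert → 0xB25439; add 1 → 0xB2543A.
Split into bytes (most-significant first): B2 54 3A.
Big-endian stores the most-significant byte at the lowest address.
So the memory order matches the most-significant-first order: B2 54 3A.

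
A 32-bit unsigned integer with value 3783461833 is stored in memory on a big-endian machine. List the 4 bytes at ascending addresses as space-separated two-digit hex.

3783461833 in hexadecimal, padded to 32 bits, is 0xE1830BC9.
Split into bytes (most-significant first): E1 83 0B C9.
In big-endian order the high byte comes first in memory.
So the memory order matches the most-significant-first order: E1 83 0B C9.

E1 83 0B C9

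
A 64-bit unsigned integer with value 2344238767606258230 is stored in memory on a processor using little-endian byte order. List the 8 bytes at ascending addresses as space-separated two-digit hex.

2344238767606258230 in hexadecimal, padded to 64 bits, is 0x208868BD23DEDA36.
Split into bytes (most-significant first): 20 88 68 BD 23 DE DA 36.
Little-endian stores the least-significant byte at the lowest address.
So at ascending addresses the bytes are 36 DA DE 23 BD 68 88 20.

36 DA DE 23 BD 68 88 20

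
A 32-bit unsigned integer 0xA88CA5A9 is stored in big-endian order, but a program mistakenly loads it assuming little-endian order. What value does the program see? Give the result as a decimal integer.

Stored big-endian, the bytes at ascending addresses are A8 8C A5 A9.
Read back as little-endian, the first byte is least significant, giving 0xA9A58CA8.
0xA9A58CA8 = 2846198952.

2846198952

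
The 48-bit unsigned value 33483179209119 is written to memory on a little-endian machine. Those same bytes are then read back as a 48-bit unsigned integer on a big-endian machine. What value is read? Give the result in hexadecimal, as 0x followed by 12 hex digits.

33483179209119 in 48-bit hexadecimal is 0x1E73E900B19F.
Stored little-endian, the bytes at ascending addresses are 9F B1 00 E9 73 1E.
Read back as big-endian, the last byte is least significant, giving 0x9FB100E9731E.

0x9FB100E9731E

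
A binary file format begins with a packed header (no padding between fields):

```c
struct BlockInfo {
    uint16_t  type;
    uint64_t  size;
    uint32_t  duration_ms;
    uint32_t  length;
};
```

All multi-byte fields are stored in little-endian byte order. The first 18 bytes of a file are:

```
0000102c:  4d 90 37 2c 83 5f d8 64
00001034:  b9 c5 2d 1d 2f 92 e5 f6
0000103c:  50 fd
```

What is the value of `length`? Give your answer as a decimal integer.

`length` follows `type` (2 B), `size` (8 B), `duration_ms` (4 B), so it starts at offset 2 + 8 + 4 = 14 and occupies 4 bytes.
Bytes at offsets 14..17: E5 F6 50 FD.
Little-endian stores the least-significant byte at the lowest address.
Reassemble most-significant byte first: FD 50 F6 E5 → 0xFD50F6E5.
0xFD50F6E5 = 4249941733.

4249941733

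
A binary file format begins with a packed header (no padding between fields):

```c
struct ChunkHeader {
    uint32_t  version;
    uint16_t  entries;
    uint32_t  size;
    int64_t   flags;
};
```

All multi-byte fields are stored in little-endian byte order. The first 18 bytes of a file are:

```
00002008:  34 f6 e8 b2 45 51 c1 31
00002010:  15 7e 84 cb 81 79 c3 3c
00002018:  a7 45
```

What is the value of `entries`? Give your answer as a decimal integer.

`entries` follows `version` (4 bytes), so it starts at byte offset 4 and occupies 2 bytes.
Bytes at offsets 4..5: 45 51.
Little-endian stores the least-significant byte at the lowest address.
Reassemble most-significant byte first: 51 45 → 0x5145.
0x5145 = 20805.

20805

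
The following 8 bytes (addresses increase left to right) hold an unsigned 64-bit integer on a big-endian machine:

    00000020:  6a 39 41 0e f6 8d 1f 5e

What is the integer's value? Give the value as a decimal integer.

Big-endian: lowest address holds the most-significant byte.
The bytes are already most-significant first: 0x6A39410EF68D1F5E.
0x6A39410EF68D1F5E = 7654220574214659934.

7654220574214659934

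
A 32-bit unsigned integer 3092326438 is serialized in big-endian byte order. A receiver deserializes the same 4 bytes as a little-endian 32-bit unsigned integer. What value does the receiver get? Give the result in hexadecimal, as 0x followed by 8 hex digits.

3092326438 in 32-bit hexadecimal is 0xB8512826.
Stored big-endian, the bytes at ascending addresses are B8 51 28 26.
Read back as little-endian, the first byte is least significant, giving 0x262851B8.

0x262851B8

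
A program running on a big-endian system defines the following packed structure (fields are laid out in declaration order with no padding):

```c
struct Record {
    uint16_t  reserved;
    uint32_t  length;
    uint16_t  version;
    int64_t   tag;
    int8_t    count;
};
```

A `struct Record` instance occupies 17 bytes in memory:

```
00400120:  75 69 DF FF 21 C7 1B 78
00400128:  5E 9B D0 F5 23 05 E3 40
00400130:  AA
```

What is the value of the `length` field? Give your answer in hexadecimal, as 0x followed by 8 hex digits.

0xDFFF21C7

`length` follows `reserved` (2 bytes), so it starts at byte offset 2 and occupies 4 bytes.
Bytes at offsets 2..5: DF FF 21 C7.
Big-endian stores the most-significant byte at the lowest address.
The bytes are already most-significant first: 0xDFFF21C7.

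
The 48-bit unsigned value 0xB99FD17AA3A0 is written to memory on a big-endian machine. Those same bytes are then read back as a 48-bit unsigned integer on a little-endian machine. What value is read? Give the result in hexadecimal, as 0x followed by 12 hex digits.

Stored big-endian, the bytes at ascending addresses are B9 9F D1 7A A3 A0.
Read back as little-endian, the first byte is least significant, giving 0xA0A37AD19FB9.

0xA0A37AD19FB9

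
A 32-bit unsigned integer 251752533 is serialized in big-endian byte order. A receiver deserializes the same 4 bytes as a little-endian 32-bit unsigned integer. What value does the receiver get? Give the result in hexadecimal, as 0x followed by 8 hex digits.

0x5570010F

251752533 in 32-bit hexadecimal is 0x0F017055.
Stored big-endian, the bytes at ascending addresses are 0F 01 70 55.
Read back as little-endian, the first byte is least significant, giving 0x5570010F.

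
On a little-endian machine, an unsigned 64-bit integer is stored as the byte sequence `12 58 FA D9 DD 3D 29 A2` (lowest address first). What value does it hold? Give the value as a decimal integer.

Little-endian stores the least-significant byte at the lowest address.
Reassemble most-significant byte first: A2 29 3D DD D9 FA 58 12 → 0xA2293DDDD9FA5812.
0xA2293DDDD9FA5812 = 11684938731243591698.

11684938731243591698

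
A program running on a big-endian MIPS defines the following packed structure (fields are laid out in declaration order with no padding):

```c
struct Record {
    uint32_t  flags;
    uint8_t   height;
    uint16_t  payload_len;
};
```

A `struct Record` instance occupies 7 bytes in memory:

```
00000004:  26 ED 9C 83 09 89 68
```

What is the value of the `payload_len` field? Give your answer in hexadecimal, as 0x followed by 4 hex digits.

`payload_len` follows `flags` (4 B), `height` (1 B), so it starts at offset 4 + 1 = 5 and occupies 2 bytes.
Bytes at offsets 5..6: 89 68.
Big-endian: lowest address holds the most-significant byte.
The bytes are already most-significant first: 0x8968.

0x8968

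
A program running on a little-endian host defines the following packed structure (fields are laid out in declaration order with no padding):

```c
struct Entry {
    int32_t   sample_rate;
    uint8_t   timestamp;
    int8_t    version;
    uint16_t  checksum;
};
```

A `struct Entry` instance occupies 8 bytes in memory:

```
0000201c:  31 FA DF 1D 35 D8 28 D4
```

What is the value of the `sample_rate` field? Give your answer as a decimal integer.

`sample_rate` is the first field, at byte offset 0, occupying 4 bytes.
Bytes at offsets 0..3: 31 FA DF 1D.
Little-endian stores the least-significant byte at the lowest address.
Reassemble most-significant byte first: 1D DF FA 31 → 0x1DDFFA31.
0x1DDFFA31 = 501217841.

501217841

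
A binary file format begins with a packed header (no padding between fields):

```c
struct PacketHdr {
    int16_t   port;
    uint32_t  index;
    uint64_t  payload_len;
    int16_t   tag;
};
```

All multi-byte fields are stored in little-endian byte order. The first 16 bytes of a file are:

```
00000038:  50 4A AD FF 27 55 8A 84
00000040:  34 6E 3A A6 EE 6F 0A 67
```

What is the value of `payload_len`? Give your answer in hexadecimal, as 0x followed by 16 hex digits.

0x6FEEA63A6E34848A

`payload_len` follows `port` (2 B), `index` (4 B), so it starts at offset 2 + 4 = 6 and occupies 8 bytes.
Bytes at offsets 6..13: 8A 84 34 6E 3A A6 EE 6F.
In little-endian order the low byte comes first in memory.
Reassemble most-significant byte first: 6F EE A6 3A 6E 34 84 8A → 0x6FEEA63A6E34848A.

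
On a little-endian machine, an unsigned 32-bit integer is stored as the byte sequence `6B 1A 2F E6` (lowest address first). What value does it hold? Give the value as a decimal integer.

3861846635

Little-endian: lowest address holds the least-significant byte.
Reassemble most-significant byte first: E6 2F 1A 6B → 0xE62F1A6B.
0xE62F1A6B = 3861846635.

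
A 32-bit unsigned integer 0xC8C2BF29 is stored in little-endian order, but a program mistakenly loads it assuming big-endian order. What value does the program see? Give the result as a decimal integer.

700433096

Stored little-endian, the bytes at ascending addresses are 29 BF C2 C8.
Read back as big-endian, the last byte is least significant, giving 0x29BFC2C8.
0x29BFC2C8 = 700433096.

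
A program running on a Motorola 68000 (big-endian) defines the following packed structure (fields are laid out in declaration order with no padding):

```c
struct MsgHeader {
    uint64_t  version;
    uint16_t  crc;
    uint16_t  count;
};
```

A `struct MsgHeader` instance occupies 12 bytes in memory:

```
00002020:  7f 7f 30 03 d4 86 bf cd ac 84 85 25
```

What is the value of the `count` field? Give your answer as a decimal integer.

34085

`count` follows `version` (8 B), `crc` (2 B), so it starts at offset 8 + 2 = 10 and occupies 2 bytes.
Bytes at offsets 10..11: 85 25.
Big-endian stores the most-significant byte at the lowest address.
The bytes are already most-significant first: 0x8525.
0x8525 = 34085.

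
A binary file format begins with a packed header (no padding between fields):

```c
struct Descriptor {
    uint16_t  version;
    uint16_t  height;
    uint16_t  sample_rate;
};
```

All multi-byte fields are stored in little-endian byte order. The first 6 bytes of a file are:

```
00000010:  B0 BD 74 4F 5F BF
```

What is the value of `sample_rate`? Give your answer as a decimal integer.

`sample_rate` follows `version` (2 B), `height` (2 B), so it starts at offset 2 + 2 = 4 and occupies 2 bytes.
Bytes at offsets 4..5: 5F BF.
Little-endian: lowest address holds the least-significant byte.
Reassemble most-significant byte first: BF 5F → 0xBF5F.
0xBF5F = 48991.

48991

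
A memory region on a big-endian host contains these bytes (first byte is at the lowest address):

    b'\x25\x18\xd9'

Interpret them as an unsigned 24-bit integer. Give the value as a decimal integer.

In big-endian order the high byte comes first in memory.
The bytes are already most-significant first: 0x2518D9.
0x2518D9 = 2431193.

2431193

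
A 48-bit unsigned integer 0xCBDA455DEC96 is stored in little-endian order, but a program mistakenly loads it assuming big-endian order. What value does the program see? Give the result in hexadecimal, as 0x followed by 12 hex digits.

Stored little-endian, the bytes at ascending addresses are 96 EC 5D 45 DA CB.
Read back as big-endian, the last byte is least significant, giving 0x96EC5D45DACB.

0x96EC5D45DACB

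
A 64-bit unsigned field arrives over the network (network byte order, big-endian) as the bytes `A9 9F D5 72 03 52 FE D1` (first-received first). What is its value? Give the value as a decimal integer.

Big-endian: lowest address holds the most-significant byte.
The bytes are already most-significant first: 0xA99FD5720352FED1.
0xA99FD5720352FED1 = 12222722599365574353.

12222722599365574353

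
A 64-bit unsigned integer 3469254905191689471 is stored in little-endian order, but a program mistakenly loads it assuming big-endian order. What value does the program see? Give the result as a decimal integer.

3469254905191689471 in 64-bit hexadecimal is 0x302544F4933B6CFF.
Stored little-endian, the bytes at ascending addresses are FF 6C 3B 93 F4 44 25 30.
Read back as big-endian, the last byte is least significant, giving 0xFF6C3B93F4442530.
0xFF6C3B93F4442530 = 18405151283800712496.

18405151283800712496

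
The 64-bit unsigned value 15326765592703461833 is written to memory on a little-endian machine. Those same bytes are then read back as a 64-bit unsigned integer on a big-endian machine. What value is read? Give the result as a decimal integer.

14549375661821965268

15326765592703461833 in 64-bit hexadecimal is 0xD4B39C1A14C4E9C9.
Stored little-endian, the bytes at ascending addresses are C9 E9 C4 14 1A 9C B3 D4.
Read back as big-endian, the last byte is least significant, giving 0xC9E9C4141A9CB3D4.
0xC9E9C4141A9CB3D4 = 14549375661821965268.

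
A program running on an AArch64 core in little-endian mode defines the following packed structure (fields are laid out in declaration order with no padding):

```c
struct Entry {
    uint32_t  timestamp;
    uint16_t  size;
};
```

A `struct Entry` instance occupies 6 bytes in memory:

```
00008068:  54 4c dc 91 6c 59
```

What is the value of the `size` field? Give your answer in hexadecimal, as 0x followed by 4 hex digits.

0x596C

`size` follows `timestamp` (4 bytes), so it starts at byte offset 4 and occupies 2 bytes.
Bytes at offsets 4..5: 6C 59.
In little-endian order the low byte comes first in memory.
Reassemble most-significant byte first: 59 6C → 0x596C.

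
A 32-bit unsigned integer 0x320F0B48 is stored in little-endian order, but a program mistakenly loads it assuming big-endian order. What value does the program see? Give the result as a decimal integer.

Stored little-endian, the bytes at ascending addresses are 48 0B 0F 32.
Read back as big-endian, the last byte is least significant, giving 0x480B0F32.
0x480B0F32 = 1208684338.

1208684338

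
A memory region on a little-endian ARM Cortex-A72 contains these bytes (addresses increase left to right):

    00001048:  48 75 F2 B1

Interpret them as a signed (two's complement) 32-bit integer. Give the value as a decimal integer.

Little-endian stores the least-significant byte at the lowest address.
Reassemble most-significant byte first: B1 F2 75 48 → 0xB1F27548.
Top bit is set, so as a signed 32-bit value this is 0xB1F27548 − 2^32 = -1309510328.

-1309510328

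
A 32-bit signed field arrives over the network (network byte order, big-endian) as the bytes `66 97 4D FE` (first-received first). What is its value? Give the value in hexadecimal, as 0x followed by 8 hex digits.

Big-endian stores the most-significant byte at the lowest address.
The bytes are already most-significant first: 0x66974DFE.

0x66974DFE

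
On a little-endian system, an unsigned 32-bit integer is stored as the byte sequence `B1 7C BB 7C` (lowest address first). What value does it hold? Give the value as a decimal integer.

2092661937

In little-endian order the low byte comes first in memory.
Reassemble most-significant byte first: 7C BB 7C B1 → 0x7CBB7CB1.
0x7CBB7CB1 = 2092661937.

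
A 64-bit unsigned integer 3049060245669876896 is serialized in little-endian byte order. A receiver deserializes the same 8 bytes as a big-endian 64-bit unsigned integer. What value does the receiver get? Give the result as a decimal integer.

11535103519840292906

3049060245669876896 in 64-bit hexadecimal is 0x2A50702389EB14A0.
Stored little-endian, the bytes at ascending addresses are A0 14 EB 89 23 70 50 2A.
Read back as big-endian, the last byte is least significant, giving 0xA014EB892370502A.
0xA014EB892370502A = 11535103519840292906.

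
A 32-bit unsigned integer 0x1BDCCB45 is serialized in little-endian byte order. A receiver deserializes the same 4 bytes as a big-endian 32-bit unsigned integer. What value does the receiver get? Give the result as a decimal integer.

1170988059

Stored little-endian, the bytes at ascending addresses are 45 CB DC 1B.
Read back as big-endian, the last byte is least significant, giving 0x45CBDC1B.
0x45CBDC1B = 1170988059.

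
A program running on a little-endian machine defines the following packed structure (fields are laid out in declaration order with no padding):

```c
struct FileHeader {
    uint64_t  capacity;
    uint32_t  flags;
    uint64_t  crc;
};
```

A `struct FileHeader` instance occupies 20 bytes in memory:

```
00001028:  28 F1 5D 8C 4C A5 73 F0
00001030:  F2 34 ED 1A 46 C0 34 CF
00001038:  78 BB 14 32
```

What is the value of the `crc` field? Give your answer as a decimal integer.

`crc` follows `capacity` (8 B), `flags` (4 B), so it starts at offset 8 + 4 = 12 and occupies 8 bytes.
Bytes at offsets 12..19: 46 C0 34 CF 78 BB 14 32.
Little-endian: lowest address holds the least-significant byte.
Reassemble most-significant byte first: 32 14 BB 78 CF 34 C0 46 → 0x3214BB78CF34C046.
0x3214BB78CF34C046 = 3608715328977420358.

3608715328977420358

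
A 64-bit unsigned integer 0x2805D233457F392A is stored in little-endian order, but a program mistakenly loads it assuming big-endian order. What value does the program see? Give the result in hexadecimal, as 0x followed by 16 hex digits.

0x2A397F4533D20528

Stored little-endian, the bytes at ascending addresses are 2A 39 7F 45 33 D2 05 28.
Read back as big-endian, the last byte is least significant, giving 0x2A397F4533D20528.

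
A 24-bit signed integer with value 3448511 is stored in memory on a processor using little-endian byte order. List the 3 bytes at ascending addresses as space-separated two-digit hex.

BF 9E 34

3448511 in hexadecimal, padded to 24 bits, is 0x349EBF.
Split into bytes (most-significant first): 34 9E BF.
Little-endian stores the least-significant byte at the lowest address.
So at ascending addresses the bytes are BF 9E 34.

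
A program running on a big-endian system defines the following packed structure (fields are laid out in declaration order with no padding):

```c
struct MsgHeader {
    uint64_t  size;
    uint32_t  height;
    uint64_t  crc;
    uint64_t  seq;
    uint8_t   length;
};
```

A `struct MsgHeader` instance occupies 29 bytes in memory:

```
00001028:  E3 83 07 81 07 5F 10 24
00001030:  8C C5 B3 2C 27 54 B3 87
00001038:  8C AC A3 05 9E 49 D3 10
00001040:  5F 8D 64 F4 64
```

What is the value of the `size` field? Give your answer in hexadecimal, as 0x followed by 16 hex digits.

0xE3830781075F1024

`size` is the first field, at byte offset 0, occupying 8 bytes.
Bytes at offsets 0..7: E3 83 07 81 07 5F 10 24.
In big-endian order the high byte comes first in memory.
The bytes are already most-significant first: 0xE3830781075F1024.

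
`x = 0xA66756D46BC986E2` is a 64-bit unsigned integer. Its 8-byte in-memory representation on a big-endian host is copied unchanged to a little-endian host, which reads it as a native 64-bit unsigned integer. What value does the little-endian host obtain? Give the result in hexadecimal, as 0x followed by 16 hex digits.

Stored big-endian, the bytes at ascending addresses are A6 67 56 D4 6B C9 86 E2.
Read back as little-endian, the first byte is least significant, giving 0xE286C96BD45667A6.

0xE286C96BD45667A6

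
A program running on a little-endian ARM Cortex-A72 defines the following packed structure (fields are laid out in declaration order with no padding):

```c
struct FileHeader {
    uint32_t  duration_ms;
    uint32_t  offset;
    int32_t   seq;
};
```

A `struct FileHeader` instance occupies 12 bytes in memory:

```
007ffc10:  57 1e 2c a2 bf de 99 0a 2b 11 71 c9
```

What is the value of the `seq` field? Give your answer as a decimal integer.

`seq` follows `duration_ms` (4 B), `offset` (4 B), so it starts at offset 4 + 4 = 8 and occupies 4 bytes.
Bytes at offsets 8..11: 2B 11 71 C9.
Little-endian: lowest address holds the least-significant byte.
Reassemble most-significant byte first: C9 71 11 2B → 0xC971112B.
Top bit is set, so as a signed 32-bit value this is 0xC971112B − 2^32 = -915336917.

-915336917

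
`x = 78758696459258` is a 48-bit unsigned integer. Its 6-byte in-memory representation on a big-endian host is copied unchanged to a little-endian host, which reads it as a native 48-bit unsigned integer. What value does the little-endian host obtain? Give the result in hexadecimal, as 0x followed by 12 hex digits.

0xFA1B2070A147

78758696459258 in 48-bit hexadecimal is 0x47A170201BFA.
Stored big-endian, the bytes at ascending addresses are 47 A1 70 20 1B FA.
Read back as little-endian, the first byte is least significant, giving 0xFA1B2070A147.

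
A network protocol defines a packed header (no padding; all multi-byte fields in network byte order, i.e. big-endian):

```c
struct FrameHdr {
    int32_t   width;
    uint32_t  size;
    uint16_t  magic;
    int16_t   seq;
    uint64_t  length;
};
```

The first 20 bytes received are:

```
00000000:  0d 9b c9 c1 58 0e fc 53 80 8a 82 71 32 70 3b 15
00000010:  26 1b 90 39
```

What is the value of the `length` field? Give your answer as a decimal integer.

3634469861307682873

`length` follows `width` (4 B), `size` (4 B), `magic` (2 B), `seq` (2 B), so it starts at offset 4 + 4 + 2 + 2 = 12 and occupies 8 bytes.
Bytes at offsets 12..19: 32 70 3B 15 26 1B 90 39.
In big-endian order the high byte comes first in memory.
The bytes are already most-significant first: 0x32703B15261B9039.
0x32703B15261B9039 = 3634469861307682873.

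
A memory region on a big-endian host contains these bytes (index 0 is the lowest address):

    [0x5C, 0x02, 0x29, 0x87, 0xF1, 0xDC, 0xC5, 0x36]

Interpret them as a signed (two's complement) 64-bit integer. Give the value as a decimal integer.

In big-endian order the high byte comes first in memory.
The bytes are already most-significant first: 0x5C022987F1DCC536.
0x5C022987F1DCC536 = 6629907265297892662.

6629907265297892662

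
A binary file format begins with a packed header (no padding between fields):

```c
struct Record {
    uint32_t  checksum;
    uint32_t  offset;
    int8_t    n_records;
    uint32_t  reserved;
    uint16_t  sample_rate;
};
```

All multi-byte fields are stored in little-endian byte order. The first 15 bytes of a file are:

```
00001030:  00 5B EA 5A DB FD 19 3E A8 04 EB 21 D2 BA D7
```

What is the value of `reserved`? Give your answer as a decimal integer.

`reserved` follows `checksum` (4 B), `offset` (4 B), `n_records` (1 B), so it starts at offset 4 + 4 + 1 = 9 and occupies 4 bytes.
Bytes at offsets 9..12: 04 EB 21 D2.
Little-endian: lowest address holds the least-significant byte.
Reassemble most-significant byte first: D2 21 EB 04 → 0xD221EB04.
0xD221EB04 = 3525438212.

3525438212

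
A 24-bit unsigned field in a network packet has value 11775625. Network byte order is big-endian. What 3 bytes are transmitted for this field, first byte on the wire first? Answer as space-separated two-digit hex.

11775625 in hexadecimal, padded to 24 bits, is 0xB3AE89.
Split into bytes (most-significant first): B3 AE 89.
Big-endian: lowest address holds the most-significant byte.
So the memory order matches the most-significant-first order: B3 AE 89.

B3 AE 89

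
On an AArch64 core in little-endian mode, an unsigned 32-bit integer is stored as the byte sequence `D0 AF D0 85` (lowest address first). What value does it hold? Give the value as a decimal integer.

Little-endian stores the least-significant byte at the lowest address.
Reassemble most-significant byte first: 85 D0 AF D0 → 0x85D0AFD0.
0x85D0AFD0 = 2245046224.

2245046224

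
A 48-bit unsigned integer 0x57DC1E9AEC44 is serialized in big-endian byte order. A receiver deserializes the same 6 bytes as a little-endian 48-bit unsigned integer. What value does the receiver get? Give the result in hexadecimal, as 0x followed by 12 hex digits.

Stored big-endian, the bytes at ascending addresses are 57 DC 1E 9A EC 44.
Read back as little-endian, the first byte is least significant, giving 0x44EC9A1EDC57.

0x44EC9A1EDC57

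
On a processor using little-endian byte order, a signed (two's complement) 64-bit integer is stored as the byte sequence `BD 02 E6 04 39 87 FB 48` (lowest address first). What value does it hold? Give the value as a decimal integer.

Little-endian: lowest address holds the least-significant byte.
Reassemble most-significant byte first: 48 FB 87 39 04 E6 02 BD → 0x48FB873904E602BD.
0x48FB873904E602BD = 5258945668850254525.

5258945668850254525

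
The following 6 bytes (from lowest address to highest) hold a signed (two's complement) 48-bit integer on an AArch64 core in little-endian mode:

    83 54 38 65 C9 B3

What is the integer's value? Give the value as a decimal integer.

In little-endian order the low byte comes first in memory.
Reassemble most-significant byte first: B3 C9 65 38 54 83 → 0xB3C965385483.
Top bit is set, so as a signed 48-bit value this is 0xB3C965385483 − 2^48 = -83797408721789.

-83797408721789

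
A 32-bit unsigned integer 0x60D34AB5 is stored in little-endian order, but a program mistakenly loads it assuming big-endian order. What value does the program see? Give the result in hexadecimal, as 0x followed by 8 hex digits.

0xB54AD360

Stored little-endian, the bytes at ascending addresses are B5 4A D3 60.
Read back as big-endian, the last byte is least significant, giving 0xB54AD360.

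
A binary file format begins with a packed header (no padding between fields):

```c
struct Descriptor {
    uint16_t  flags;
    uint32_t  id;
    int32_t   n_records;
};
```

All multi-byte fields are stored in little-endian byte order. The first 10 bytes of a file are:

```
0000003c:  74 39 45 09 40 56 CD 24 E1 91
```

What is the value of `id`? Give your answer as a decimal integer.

1447037253

`id` follows `flags` (2 bytes), so it starts at byte offset 2 and occupies 4 bytes.
Bytes at offsets 2..5: 45 09 40 56.
Little-endian: lowest address holds the least-significant byte.
Reassemble most-significant byte first: 56 40 09 45 → 0x56400945.
0x56400945 = 1447037253.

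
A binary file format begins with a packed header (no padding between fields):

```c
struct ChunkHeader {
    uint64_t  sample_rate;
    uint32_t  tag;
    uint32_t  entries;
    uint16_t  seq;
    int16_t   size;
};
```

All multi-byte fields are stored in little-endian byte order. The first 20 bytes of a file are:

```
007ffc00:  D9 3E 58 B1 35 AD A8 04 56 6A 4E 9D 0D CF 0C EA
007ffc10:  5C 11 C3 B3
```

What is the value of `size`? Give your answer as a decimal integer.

`size` follows `sample_rate` (8 B), `tag` (4 B), `entries` (4 B), `seq` (2 B), so it starts at offset 8 + 4 + 4 + 2 = 18 and occupies 2 bytes.
Bytes at offsets 18..19: C3 B3.
Little-endian stores the least-significant byte at the lowest address.
Reassemble most-significant byte first: B3 C3 → 0xB3C3.
Top bit is set, so as a signed 16-bit value this is 0xB3C3 − 2^16 = -19517.

-19517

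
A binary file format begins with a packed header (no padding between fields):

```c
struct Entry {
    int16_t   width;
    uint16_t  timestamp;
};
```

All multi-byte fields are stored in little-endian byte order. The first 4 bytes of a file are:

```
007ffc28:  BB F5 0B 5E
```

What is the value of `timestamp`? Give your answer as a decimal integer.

`timestamp` follows `width` (2 bytes), so it starts at byte offset 2 and occupies 2 bytes.
Bytes at offsets 2..3: 0B 5E.
In little-endian order the low byte comes first in memory.
Reassemble most-significant byte first: 5E 0B → 0x5E0B.
0x5E0B = 24075.

24075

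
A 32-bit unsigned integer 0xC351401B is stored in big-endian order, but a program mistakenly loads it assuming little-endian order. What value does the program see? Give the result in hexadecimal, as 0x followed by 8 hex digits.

0x1B4051C3

Stored big-endian, the bytes at ascending addresses are C3 51 40 1B.
Read back as little-endian, the first byte is least significant, giving 0x1B4051C3.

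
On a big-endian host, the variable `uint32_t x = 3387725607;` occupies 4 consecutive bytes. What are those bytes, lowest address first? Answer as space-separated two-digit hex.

3387725607 in hexadecimal, padded to 32 bits, is 0xC9EC9727.
Split into bytes (most-significant first): C9 EC 97 27.
Big-endian stores the most-significant byte at the lowest address.
So the memory order matches the most-significant-first order: C9 EC 97 27.

C9 EC 97 27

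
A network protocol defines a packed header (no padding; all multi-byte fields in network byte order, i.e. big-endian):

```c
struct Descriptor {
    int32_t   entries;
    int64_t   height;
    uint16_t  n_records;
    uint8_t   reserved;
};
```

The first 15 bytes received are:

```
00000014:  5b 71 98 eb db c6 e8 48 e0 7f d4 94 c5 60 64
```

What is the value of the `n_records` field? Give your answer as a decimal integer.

50528

`n_records` follows `entries` (4 B), `height` (8 B), so it starts at offset 4 + 8 = 12 and occupies 2 bytes.
Bytes at offsets 12..13: C5 60.
In big-endian order the high byte comes first in memory.
The bytes are already most-significant first: 0xC560.
0xC560 = 50528.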